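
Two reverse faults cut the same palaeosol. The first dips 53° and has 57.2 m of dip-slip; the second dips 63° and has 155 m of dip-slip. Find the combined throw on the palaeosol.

throw_A = 57.2 × sin(53°) = 45.68 m
throw_B = 155 × sin(63°) = 138.1 m
total = 45.68 + 138.1 = 184 m

184 m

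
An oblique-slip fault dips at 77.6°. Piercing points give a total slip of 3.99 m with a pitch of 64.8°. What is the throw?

dip-slip = net slip × sin(rake) = 3.99 m × sin(64.8°) = 3.610 m
throw = dip-slip × sin(dip) = 3.610 × sin(77.6°) = 3.53 m

3.53 m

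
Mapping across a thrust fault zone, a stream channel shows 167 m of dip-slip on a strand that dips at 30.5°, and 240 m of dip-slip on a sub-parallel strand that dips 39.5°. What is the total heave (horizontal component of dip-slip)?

heave_A = 167 × cos(30.5°) = 143.9 m
heave_B = 240 × cos(39.5°) = 185.2 m
total = 143.9 + 185.2 = 329 m

329 m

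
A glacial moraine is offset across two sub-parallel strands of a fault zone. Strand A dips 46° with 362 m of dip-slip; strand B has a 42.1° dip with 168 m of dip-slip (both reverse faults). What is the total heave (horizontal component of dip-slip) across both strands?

heave_A = 362 × cos(46°) = 251.5 m
heave_B = 168 × cos(42.1°) = 124.7 m
total = 251.5 + 124.7 = 376 m

376 m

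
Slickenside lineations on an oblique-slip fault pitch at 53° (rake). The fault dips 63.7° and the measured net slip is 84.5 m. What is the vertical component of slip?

60.5 m

dip-slip = net slip × sin(rake) = 84.5 m × sin(53°) = 67.48 m
throw = dip-slip × sin(dip) = 67.48 × sin(63.7°) = 60.5 m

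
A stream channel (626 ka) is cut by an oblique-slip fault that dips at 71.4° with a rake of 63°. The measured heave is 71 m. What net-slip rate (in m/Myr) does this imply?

dip-slip = heave / cos(dip) = 71 / cos(71.4°) = 222.6 m
net slip = dip-slip / sin(rake) = 222.6 / sin(63°) = 249.8 m
rate = 249.8 m / 626 ka = 0.000399 m/yr = 399 m/Myr

399 m/Myr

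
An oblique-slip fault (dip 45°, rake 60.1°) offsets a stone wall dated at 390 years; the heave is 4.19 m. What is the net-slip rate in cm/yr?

1.75 cm/yr

dip-slip = heave / cos(dip) = 4.19 / cos(45°) = 5.926 m
net slip = dip-slip / sin(rake) = 5.926 / sin(60.1°) = 6.835 m
rate = 6.835 m / 390 years = 0.0175 m/yr = 1.75 cm/yr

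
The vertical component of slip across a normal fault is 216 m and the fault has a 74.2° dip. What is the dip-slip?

dip-slip = throw / sin(dip) = 216 / sin(74.2°) = 224 m

224 m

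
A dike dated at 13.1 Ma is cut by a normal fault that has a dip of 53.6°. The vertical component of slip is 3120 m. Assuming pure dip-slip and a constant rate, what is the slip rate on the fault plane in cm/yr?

0.0296 cm/yr

dip-slip = throw / sin(dip) = 3120 m / sin(53.6°) = 3876 m
rate = 3876 m / 13.1 Ma = 0.000296 m/yr = 0.0296 cm/yr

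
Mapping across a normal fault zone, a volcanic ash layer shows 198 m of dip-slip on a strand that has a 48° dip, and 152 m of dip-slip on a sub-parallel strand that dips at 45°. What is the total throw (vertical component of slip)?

throw_A = 198 × sin(48°) = 147.1 m
throw_B = 152 × sin(45°) = 107.5 m
total = 147.1 + 107.5 = 255 m

255 m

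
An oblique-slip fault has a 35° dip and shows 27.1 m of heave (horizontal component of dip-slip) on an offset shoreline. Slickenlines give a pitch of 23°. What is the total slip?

84.7 m

dip-slip = heave / cos(dip) = 27.1 / cos(35°) = 33.08 m
net slip = dip-slip / sin(rake) = 33.08 / sin(23°) = 84.7 m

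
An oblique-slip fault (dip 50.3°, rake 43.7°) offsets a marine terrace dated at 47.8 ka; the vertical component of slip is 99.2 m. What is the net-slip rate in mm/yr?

3.90 mm/yr

dip-slip = throw / sin(dip) = 99.2 / sin(50.3°) = 128.9 m
net slip = dip-slip / sin(rake) = 128.9 / sin(43.7°) = 186.6 m
rate = 186.6 m / 47.8 ka = 0.00390 m/yr = 3.90 mm/yr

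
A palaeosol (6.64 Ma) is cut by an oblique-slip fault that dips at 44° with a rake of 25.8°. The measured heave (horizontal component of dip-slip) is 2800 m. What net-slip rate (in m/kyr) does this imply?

1.35 m/kyr

dip-slip = heave / cos(dip) = 2800 / cos(44°) = 3892 m
net slip = dip-slip / sin(rake) = 3892 / sin(25.8°) = 8943 m
rate = 8943 m / 6.64 Ma = 0.00135 m/yr = 1.35 m/kyr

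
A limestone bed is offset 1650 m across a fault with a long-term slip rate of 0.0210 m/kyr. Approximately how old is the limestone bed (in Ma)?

age = offset / rate = 1650 m / (0.0210 m/kyr) = 7.86e+07 yr = 78.6 Ma

78.6 Ma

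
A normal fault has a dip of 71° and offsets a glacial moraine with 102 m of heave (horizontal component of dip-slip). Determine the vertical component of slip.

296 m

throw = heave × tan(dip) = 102 × tan(71°) = 296 m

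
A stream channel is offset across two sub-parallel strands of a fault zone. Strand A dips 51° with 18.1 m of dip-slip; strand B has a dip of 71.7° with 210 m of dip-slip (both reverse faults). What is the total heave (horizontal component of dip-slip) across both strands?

77.3 m

heave_A = 18.1 × cos(51°) = 11.39 m
heave_B = 210 × cos(71.7°) = 65.94 m
total = 11.39 + 65.94 = 77.3 m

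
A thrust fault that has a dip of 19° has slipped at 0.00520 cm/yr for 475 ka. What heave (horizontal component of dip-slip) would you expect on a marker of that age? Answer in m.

dip-slip = rate × time = 0.00520 cm/yr × 475 ka = 24.70 m
heave = dip-slip × cos(dip) = 24.70 × cos(19°) = 23.4 m

23.4 m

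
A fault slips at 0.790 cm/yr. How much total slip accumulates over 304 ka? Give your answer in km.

2.40 km

slip = rate × time = 0.790 cm/yr × 304 ka = 2400 m = 2.40 km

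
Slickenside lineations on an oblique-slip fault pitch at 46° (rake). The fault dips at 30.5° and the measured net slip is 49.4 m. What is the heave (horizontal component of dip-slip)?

dip-slip = net slip × sin(rake) = 49.4 m × sin(46°) = 35.54 m
heave = dip-slip × cos(dip) = 35.54 × cos(30.5°) = 30.6 m

30.6 m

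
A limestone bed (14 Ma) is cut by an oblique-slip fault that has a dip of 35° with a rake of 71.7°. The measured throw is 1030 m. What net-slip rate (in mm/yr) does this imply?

dip-slip = throw / sin(dip) = 1030 / sin(35°) = 1796 m
net slip = dip-slip / sin(rake) = 1796 / sin(71.7°) = 1891 m
rate = 1891 m / 14 Ma = 0.000135 m/yr = 0.135 mm/yr

0.135 mm/yr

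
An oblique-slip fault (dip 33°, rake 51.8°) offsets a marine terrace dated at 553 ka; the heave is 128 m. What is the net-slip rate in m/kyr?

dip-slip = heave / cos(dip) = 128 / cos(33°) = 152.6 m
net slip = dip-slip / sin(rake) = 152.6 / sin(51.8°) = 194.2 m
rate = 194.2 m / 553 ka = 0.000351 m/yr = 0.351 m/kyr

0.351 m/kyr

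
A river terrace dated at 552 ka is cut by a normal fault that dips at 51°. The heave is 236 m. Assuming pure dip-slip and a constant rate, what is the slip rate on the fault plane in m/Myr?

679 m/Myr

dip-slip = heave / cos(dip) = 236 m / cos(51°) = 375 m
rate = 375 m / 552 ka = 0.000679 m/yr = 679 m/Myr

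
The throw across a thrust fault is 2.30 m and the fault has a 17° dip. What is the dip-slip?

dip-slip = throw / sin(dip) = 2.30 / sin(17°) = 7.87 m

7.87 m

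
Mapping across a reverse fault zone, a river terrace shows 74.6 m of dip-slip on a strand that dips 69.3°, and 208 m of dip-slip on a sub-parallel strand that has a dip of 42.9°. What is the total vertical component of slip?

throw_A = 74.6 × sin(69.3°) = 69.78 m
throw_B = 208 × sin(42.9°) = 141.6 m
total = 69.78 + 141.6 = 211 m

211 m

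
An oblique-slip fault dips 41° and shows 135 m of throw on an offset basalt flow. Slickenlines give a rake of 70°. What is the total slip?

219 m

dip-slip = throw / sin(dip) = 135 / sin(41°) = 205.8 m
net slip = dip-slip / sin(rake) = 205.8 / sin(70°) = 219 m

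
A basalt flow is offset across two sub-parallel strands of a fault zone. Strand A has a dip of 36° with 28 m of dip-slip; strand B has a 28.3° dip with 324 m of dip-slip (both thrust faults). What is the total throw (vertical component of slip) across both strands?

170 m

throw_A = 28 × sin(36°) = 16.46 m
throw_B = 324 × sin(28.3°) = 153.6 m
total = 16.46 + 153.6 = 170 m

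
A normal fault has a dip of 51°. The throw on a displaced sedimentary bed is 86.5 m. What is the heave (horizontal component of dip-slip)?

70 m

heave = throw / tan(dip) = 86.5 / tan(51°) = 70 m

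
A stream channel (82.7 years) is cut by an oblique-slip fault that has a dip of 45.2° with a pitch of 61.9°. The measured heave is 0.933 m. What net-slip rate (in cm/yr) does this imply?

dip-slip = heave / cos(dip) = 0.933 / cos(45.2°) = 1.324 m
net slip = dip-slip / sin(rake) = 1.324 / sin(61.9°) = 1.501 m
rate = 1.501 m / 82.7 years = 0.0182 m/yr = 1.82 cm/yr

1.82 cm/yr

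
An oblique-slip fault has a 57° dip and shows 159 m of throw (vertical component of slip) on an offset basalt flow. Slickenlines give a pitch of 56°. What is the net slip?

dip-slip = throw / sin(dip) = 159 / sin(57°) = 189.6 m
net slip = dip-slip / sin(rake) = 189.6 / sin(56°) = 229 m

229 m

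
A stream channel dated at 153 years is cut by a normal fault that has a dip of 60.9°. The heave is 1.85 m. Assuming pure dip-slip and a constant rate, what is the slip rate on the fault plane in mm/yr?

dip-slip = heave / cos(dip) = 1.85 m / cos(60.9°) = 3.804 m
rate = 3.804 m / 153 years = 0.0249 m/yr = 24.9 mm/yr

24.9 mm/yr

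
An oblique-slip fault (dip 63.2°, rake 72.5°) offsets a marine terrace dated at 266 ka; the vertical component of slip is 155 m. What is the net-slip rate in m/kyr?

0.685 m/kyr

dip-slip = throw / sin(dip) = 155 / sin(63.2°) = 173.7 m
net slip = dip-slip / sin(rake) = 173.7 / sin(72.5°) = 182.1 m
rate = 182.1 m / 266 ka = 0.000685 m/yr = 0.685 m/kyr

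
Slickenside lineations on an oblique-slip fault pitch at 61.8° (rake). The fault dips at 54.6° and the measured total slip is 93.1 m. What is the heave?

dip-slip = net slip × sin(rake) = 93.1 m × sin(61.8°) = 82.05 m
heave = dip-slip × cos(dip) = 82.05 × cos(54.6°) = 47.5 m

47.5 m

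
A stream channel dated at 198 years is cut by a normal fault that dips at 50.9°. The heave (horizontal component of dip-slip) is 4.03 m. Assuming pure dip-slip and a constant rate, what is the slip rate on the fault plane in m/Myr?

dip-slip = heave / cos(dip) = 4.03 m / cos(50.9°) = 6.390 m
rate = 6.390 m / 198 years = 0.0323 m/yr = 32300 m/Myr

32300 m/Myr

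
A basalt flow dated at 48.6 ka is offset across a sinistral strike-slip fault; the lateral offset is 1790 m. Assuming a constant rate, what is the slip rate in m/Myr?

rate = 1790 m / 48.6 ka = 0.0368 m/yr = 36800 m/Myr

36800 m/Myr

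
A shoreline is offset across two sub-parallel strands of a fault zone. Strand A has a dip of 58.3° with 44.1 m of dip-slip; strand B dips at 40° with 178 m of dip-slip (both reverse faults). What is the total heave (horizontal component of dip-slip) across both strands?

heave_A = 44.1 × cos(58.3°) = 23.17 m
heave_B = 178 × cos(40°) = 136.4 m
total = 23.17 + 136.4 = 160 m

160 m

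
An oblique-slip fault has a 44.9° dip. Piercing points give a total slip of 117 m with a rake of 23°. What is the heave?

32.4 m

dip-slip = net slip × sin(rake) = 117 m × sin(23°) = 45.72 m
heave = dip-slip × cos(dip) = 45.72 × cos(44.9°) = 32.4 m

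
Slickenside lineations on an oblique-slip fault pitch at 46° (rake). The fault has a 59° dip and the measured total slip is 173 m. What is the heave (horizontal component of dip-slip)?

64.1 m

dip-slip = net slip × sin(rake) = 173 m × sin(46°) = 124.4 m
heave = dip-slip × cos(dip) = 124.4 × cos(59°) = 64.1 m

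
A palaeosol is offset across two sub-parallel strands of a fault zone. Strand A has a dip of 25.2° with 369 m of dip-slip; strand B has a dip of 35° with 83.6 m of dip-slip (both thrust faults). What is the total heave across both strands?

402 m

heave_A = 369 × cos(25.2°) = 333.9 m
heave_B = 83.6 × cos(35°) = 68.48 m
total = 333.9 + 68.48 = 402 m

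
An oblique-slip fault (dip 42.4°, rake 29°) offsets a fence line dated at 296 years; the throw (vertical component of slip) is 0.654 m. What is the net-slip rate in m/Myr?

dip-slip = throw / sin(dip) = 0.654 / sin(42.4°) = 0.9699 m
net slip = dip-slip / sin(rake) = 0.9699 / sin(29°) = 2.001 m
rate = 2.001 m / 296 years = 0.00676 m/yr = 6760 m/Myr

6760 m/Myr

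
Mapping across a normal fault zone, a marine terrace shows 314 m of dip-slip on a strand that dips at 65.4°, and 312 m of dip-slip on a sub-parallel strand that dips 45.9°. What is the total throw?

throw_A = 314 × sin(65.4°) = 285.5 m
throw_B = 312 × sin(45.9°) = 224.1 m
total = 285.5 + 224.1 = 510 m

510 m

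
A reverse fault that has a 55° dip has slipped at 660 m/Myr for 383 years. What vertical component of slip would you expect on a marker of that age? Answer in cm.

20.7 cm

dip-slip = rate × time = 660 m/Myr × 383 years = 0.2528 m
throw = dip-slip × sin(dip) = 0.2528 × sin(55°) = 0.207 m = 20.7 cm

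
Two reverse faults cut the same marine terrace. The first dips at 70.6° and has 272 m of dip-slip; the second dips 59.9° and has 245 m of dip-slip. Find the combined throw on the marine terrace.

469 m

throw_A = 272 × sin(70.6°) = 256.6 m
throw_B = 245 × sin(59.9°) = 212 m
total = 256.6 + 212 = 469 m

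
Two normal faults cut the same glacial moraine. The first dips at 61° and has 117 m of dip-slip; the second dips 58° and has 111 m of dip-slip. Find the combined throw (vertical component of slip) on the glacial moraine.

196 m

throw_A = 117 × sin(61°) = 102.3 m
throw_B = 111 × sin(58°) = 94.13 m
total = 102.3 + 94.13 = 196 m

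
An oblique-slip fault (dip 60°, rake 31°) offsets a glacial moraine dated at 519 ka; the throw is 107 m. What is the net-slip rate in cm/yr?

0.0462 cm/yr

dip-slip = throw / sin(dip) = 107 / sin(60°) = 123.6 m
net slip = dip-slip / sin(rake) = 123.6 / sin(31°) = 239.9 m
rate = 239.9 m / 519 ka = 0.000462 m/yr = 0.0462 cm/yr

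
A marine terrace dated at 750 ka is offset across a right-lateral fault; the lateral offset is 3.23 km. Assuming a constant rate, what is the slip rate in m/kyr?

rate = 3.23 km / 750 ka = 0.00431 m/yr = 4.31 m/kyr

4.31 m/kyr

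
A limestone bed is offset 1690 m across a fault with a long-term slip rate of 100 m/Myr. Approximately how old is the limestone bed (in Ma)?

age = offset / rate = 1690 m / (100 m/Myr) = 1.69e+07 yr = 16.9 Ma

16.9 Ma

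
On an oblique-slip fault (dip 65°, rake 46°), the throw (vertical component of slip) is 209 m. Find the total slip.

dip-slip = throw / sin(dip) = 209 / sin(65°) = 230.6 m
net slip = dip-slip / sin(rake) = 230.6 / sin(46°) = 321 m

321 m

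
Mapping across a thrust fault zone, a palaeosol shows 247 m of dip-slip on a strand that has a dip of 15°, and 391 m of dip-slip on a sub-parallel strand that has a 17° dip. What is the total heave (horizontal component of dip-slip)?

heave_A = 247 × cos(15°) = 238.6 m
heave_B = 391 × cos(17°) = 373.9 m
total = 238.6 + 373.9 = 612 m

612 m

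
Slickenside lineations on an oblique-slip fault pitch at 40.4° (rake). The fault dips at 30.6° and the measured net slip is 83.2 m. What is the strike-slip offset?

63.4 m

strike-slip = net slip × cos(rake) = 83.2 m × cos(40.4°) = 63.4 m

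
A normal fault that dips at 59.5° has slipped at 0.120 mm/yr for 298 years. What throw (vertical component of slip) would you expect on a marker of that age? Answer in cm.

3.08 cm

dip-slip = rate × time = 0.120 mm/yr × 298 years = 0.03576 m
throw = dip-slip × sin(dip) = 0.03576 × sin(59.5°) = 0.0308 m = 3.08 cm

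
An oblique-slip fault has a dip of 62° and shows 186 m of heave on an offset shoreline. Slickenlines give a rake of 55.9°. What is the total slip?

dip-slip = heave / cos(dip) = 186 / cos(62°) = 396.2 m
net slip = dip-slip / sin(rake) = 396.2 / sin(55.9°) = 478 m

478 m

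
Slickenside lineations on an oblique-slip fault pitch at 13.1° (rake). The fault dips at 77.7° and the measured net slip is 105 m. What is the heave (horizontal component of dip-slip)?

5.07 m

dip-slip = net slip × sin(rake) = 105 m × sin(13.1°) = 23.80 m
heave = dip-slip × cos(dip) = 23.80 × cos(77.7°) = 5.07 m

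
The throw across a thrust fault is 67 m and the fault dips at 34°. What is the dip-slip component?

dip-slip = throw / sin(dip) = 67 / sin(34°) = 120 m

120 m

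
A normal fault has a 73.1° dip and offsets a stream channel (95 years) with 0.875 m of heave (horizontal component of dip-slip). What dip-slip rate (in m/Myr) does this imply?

31700 m/Myr

dip-slip = heave / cos(dip) = 0.875 m / cos(73.1°) = 3.010 m
rate = 3.010 m / 95 years = 0.0317 m/yr = 31700 m/Myr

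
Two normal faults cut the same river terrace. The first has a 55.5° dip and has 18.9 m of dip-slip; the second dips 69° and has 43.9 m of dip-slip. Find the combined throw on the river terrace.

56.6 m

throw_A = 18.9 × sin(55.5°) = 15.58 m
throw_B = 43.9 × sin(69°) = 40.98 m
total = 15.58 + 40.98 = 56.6 m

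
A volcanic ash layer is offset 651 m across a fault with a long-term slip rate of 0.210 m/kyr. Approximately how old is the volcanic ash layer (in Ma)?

3.10 Ma

age = offset / rate = 651 m / (0.210 m/kyr) = 3.1e+06 yr = 3.10 Ma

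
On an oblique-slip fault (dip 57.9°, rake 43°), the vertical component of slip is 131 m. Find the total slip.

227 m

dip-slip = throw / sin(dip) = 131 / sin(57.9°) = 154.6 m
net slip = dip-slip / sin(rake) = 154.6 / sin(43°) = 227 m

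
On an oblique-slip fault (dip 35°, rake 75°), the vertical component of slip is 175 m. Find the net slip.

316 m

dip-slip = throw / sin(dip) = 175 / sin(35°) = 305.1 m
net slip = dip-slip / sin(rake) = 305.1 / sin(75°) = 316 m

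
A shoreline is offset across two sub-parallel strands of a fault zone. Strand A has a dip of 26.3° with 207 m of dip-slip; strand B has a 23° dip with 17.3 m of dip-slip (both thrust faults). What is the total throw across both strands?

98.5 m

throw_A = 207 × sin(26.3°) = 91.72 m
throw_B = 17.3 × sin(23°) = 6.760 m
total = 91.72 + 6.760 = 98.5 m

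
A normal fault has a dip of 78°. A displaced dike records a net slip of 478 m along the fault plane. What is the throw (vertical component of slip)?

468 m

throw = dip-slip × sin(dip) = 478 m × sin(78°) = 468 m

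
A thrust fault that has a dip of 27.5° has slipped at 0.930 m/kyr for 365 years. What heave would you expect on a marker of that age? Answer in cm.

30.1 cm

dip-slip = rate × time = 0.930 m/kyr × 365 years = 0.3395 m
heave = dip-slip × cos(dip) = 0.3395 × cos(27.5°) = 0.301 m = 30.1 cm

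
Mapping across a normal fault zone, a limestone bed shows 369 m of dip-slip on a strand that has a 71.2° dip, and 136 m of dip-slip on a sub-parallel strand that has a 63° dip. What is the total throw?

470 m

throw_A = 369 × sin(71.2°) = 349.3 m
throw_B = 136 × sin(63°) = 121.2 m
total = 349.3 + 121.2 = 470 m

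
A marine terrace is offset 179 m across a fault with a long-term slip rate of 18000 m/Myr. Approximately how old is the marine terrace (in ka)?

9.94 ka

age = offset / rate = 179 m / (18000 m/Myr) = 9940 yr = 9.94 ka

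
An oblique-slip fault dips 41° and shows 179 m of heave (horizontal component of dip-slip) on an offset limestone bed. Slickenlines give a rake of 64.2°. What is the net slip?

dip-slip = heave / cos(dip) = 179 / cos(41°) = 237.2 m
net slip = dip-slip / sin(rake) = 237.2 / sin(64.2°) = 263 m

263 m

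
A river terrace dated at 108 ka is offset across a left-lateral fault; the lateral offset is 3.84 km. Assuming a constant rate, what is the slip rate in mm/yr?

rate = 3.84 km / 108 ka = 0.0356 m/yr = 35.6 mm/yr

35.6 mm/yr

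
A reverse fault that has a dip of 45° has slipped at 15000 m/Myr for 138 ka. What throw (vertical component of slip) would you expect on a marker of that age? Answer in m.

1460 m

dip-slip = rate × time = 15000 m/Myr × 138 ka = 2070 m
throw = dip-slip × sin(dip) = 2070 × sin(45°) = 1460 m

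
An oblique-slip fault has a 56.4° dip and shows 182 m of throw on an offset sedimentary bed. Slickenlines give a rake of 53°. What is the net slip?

dip-slip = throw / sin(dip) = 182 / sin(56.4°) = 218.5 m
net slip = dip-slip / sin(rake) = 218.5 / sin(53°) = 274 m

274 m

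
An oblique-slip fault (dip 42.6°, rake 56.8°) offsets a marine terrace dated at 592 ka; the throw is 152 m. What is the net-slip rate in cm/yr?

dip-slip = throw / sin(dip) = 152 / sin(42.6°) = 224.6 m
net slip = dip-slip / sin(rake) = 224.6 / sin(56.8°) = 268.4 m
rate = 268.4 m / 592 ka = 0.000453 m/yr = 0.0453 cm/yr

0.0453 cm/yr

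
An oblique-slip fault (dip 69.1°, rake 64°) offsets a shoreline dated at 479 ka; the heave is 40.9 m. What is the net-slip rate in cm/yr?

dip-slip = heave / cos(dip) = 40.9 / cos(69.1°) = 114.6 m
net slip = dip-slip / sin(rake) = 114.6 / sin(64°) = 127.6 m
rate = 127.6 m / 479 ka = 0.000266 m/yr = 0.0266 cm/yr

0.0266 cm/yr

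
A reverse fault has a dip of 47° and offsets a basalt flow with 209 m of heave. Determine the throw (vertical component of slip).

throw = heave × tan(dip) = 209 × tan(47°) = 224 m

224 m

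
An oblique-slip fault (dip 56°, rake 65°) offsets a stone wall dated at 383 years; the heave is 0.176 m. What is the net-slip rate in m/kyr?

dip-slip = heave / cos(dip) = 0.176 / cos(56°) = 0.3147 m
net slip = dip-slip / sin(rake) = 0.3147 / sin(65°) = 0.3473 m
rate = 0.3473 m / 383 years = 0.000907 m/yr = 0.907 m/kyr

0.907 m/kyr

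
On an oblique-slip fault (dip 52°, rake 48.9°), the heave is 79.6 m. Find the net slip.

172 m

dip-slip = heave / cos(dip) = 79.6 / cos(52°) = 129.3 m
net slip = dip-slip / sin(rake) = 129.3 / sin(48.9°) = 172 m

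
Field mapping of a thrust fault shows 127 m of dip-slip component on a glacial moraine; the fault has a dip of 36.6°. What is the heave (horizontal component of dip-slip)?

heave = dip-slip × cos(dip) = 127 m × cos(36.6°) = 102 m

102 m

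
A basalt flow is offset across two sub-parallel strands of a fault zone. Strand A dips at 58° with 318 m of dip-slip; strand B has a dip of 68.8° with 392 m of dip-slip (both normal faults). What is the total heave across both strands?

310 m

heave_A = 318 × cos(58°) = 168.5 m
heave_B = 392 × cos(68.8°) = 141.8 m
total = 168.5 + 141.8 = 310 m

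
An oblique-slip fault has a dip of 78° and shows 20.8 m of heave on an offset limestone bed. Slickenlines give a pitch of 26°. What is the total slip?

dip-slip = heave / cos(dip) = 20.8 / cos(78°) = 100 m
net slip = dip-slip / sin(rake) = 100 / sin(26°) = 228 m

228 m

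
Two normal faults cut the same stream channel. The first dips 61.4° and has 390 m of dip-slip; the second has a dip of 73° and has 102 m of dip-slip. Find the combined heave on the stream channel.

heave_A = 390 × cos(61.4°) = 186.7 m
heave_B = 102 × cos(73°) = 29.82 m
total = 186.7 + 29.82 = 217 m

217 m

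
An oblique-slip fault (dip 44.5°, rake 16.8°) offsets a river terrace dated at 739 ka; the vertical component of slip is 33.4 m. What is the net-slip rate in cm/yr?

dip-slip = throw / sin(dip) = 33.4 / sin(44.5°) = 47.65 m
net slip = dip-slip / sin(rake) = 47.65 / sin(16.8°) = 164.9 m
rate = 164.9 m / 739 ka = 0.000223 m/yr = 0.0223 cm/yr

0.0223 cm/yr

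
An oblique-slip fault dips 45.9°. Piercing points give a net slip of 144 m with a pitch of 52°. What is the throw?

81.5 m

dip-slip = net slip × sin(rake) = 144 m × sin(52°) = 113.5 m
throw = dip-slip × sin(dip) = 113.5 × sin(45.9°) = 81.5 m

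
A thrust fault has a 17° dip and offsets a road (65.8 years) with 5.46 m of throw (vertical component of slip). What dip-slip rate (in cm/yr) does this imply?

28.4 cm/yr

dip-slip = throw / sin(dip) = 5.46 m / sin(17°) = 18.67 m
rate = 18.67 m / 65.8 years = 0.284 m/yr = 28.4 cm/yr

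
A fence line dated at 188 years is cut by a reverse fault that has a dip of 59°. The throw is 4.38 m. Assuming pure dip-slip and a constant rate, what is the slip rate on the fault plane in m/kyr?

dip-slip = throw / sin(dip) = 4.38 m / sin(59°) = 5.110 m
rate = 5.110 m / 188 years = 0.0272 m/yr = 27.2 m/kyr

27.2 m/kyr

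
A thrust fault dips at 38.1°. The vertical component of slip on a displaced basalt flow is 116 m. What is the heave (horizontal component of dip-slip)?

148 m

heave = throw / tan(dip) = 116 / tan(38.1°) = 148 m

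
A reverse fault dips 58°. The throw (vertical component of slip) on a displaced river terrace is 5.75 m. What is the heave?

heave = throw / tan(dip) = 5.75 / tan(58°) = 3.59 m

3.59 m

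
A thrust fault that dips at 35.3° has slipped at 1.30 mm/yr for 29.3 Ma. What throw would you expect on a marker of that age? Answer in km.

22 km

dip-slip = rate × time = 1.30 mm/yr × 29.3 Ma = 38090 m
throw = dip-slip × sin(dip) = 38090 × sin(35.3°) = 22000 m = 22 km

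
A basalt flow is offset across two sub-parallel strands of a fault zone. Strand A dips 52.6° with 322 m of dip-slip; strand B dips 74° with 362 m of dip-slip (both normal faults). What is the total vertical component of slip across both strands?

throw_A = 322 × sin(52.6°) = 255.8 m
throw_B = 362 × sin(74°) = 348 m
total = 255.8 + 348 = 604 m

604 m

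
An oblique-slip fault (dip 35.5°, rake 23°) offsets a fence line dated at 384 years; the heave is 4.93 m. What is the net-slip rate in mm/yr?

dip-slip = heave / cos(dip) = 4.93 / cos(35.5°) = 6.056 m
net slip = dip-slip / sin(rake) = 6.056 / sin(23°) = 15.50 m
rate = 15.50 m / 384 years = 0.0404 m/yr = 40.4 mm/yr

40.4 mm/yr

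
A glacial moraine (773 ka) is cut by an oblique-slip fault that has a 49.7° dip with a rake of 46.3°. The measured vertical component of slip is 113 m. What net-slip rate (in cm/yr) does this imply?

dip-slip = throw / sin(dip) = 113 / sin(49.7°) = 148.2 m
net slip = dip-slip / sin(rake) = 148.2 / sin(46.3°) = 204.9 m
rate = 204.9 m / 773 ka = 0.000265 m/yr = 0.0265 cm/yr

0.0265 cm/yr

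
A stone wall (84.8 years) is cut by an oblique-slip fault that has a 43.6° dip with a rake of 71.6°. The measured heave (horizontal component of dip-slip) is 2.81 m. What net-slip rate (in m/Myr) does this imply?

dip-slip = heave / cos(dip) = 2.81 / cos(43.6°) = 3.880 m
net slip = dip-slip / sin(rake) = 3.880 / sin(71.6°) = 4.089 m
rate = 4.089 m / 84.8 years = 0.0482 m/yr = 48200 m/Myr

48200 m/Myr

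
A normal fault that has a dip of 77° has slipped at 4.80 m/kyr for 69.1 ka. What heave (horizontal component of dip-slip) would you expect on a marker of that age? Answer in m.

dip-slip = rate × time = 4.80 m/kyr × 69.1 ka = 331.7 m
heave = dip-slip × cos(dip) = 331.7 × cos(77°) = 74.6 m

74.6 m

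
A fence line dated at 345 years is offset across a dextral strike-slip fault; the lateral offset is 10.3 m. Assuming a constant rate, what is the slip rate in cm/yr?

2.99 cm/yr

rate = 10.3 m / 345 years = 0.0299 m/yr = 2.99 cm/yr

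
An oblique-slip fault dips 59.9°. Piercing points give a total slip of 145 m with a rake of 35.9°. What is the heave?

dip-slip = net slip × sin(rake) = 145 m × sin(35.9°) = 85.02 m
heave = dip-slip × cos(dip) = 85.02 × cos(59.9°) = 42.6 m

42.6 m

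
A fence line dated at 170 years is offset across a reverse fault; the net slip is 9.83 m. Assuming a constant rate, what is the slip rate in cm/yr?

5.78 cm/yr

rate = 9.83 m / 170 years = 0.0578 m/yr = 5.78 cm/yr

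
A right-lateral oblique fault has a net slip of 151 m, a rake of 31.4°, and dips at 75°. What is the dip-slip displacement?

78.7 m

dip-slip = net slip × sin(rake) = 151 m × sin(31.4°) = 78.7 m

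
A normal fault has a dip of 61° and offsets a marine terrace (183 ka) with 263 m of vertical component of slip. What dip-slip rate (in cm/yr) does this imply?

0.164 cm/yr

dip-slip = throw / sin(dip) = 263 m / sin(61°) = 300.7 m
rate = 300.7 m / 183 ka = 0.00164 m/yr = 0.164 cm/yr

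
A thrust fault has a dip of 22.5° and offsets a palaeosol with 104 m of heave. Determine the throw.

43.1 m

throw = heave × tan(dip) = 104 × tan(22.5°) = 43.1 m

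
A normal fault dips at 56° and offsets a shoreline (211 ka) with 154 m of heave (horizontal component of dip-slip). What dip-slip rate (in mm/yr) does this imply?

1.31 mm/yr

dip-slip = heave / cos(dip) = 154 m / cos(56°) = 275.4 m
rate = 275.4 m / 211 ka = 0.00131 m/yr = 1.31 mm/yr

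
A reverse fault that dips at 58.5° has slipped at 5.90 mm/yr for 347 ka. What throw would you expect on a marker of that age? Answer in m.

dip-slip = rate × time = 5.90 mm/yr × 347 ka = 2047 m
throw = dip-slip × sin(dip) = 2047 × sin(58.5°) = 1750 m

1750 m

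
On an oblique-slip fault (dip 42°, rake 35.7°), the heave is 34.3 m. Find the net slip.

79.1 m

dip-slip = heave / cos(dip) = 34.3 / cos(42°) = 46.16 m
net slip = dip-slip / sin(rake) = 46.16 / sin(35.7°) = 79.1 m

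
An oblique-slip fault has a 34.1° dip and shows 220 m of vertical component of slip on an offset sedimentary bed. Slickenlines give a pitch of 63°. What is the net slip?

dip-slip = throw / sin(dip) = 220 / sin(34.1°) = 392.4 m
net slip = dip-slip / sin(rake) = 392.4 / sin(63°) = 440 m

440 m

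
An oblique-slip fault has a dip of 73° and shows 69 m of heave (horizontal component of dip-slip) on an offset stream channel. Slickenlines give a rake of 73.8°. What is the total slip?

246 m

dip-slip = heave / cos(dip) = 69 / cos(73°) = 236 m
net slip = dip-slip / sin(rake) = 236 / sin(73.8°) = 246 m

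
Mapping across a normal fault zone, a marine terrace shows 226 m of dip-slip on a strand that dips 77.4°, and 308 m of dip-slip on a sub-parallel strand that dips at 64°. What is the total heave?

heave_A = 226 × cos(77.4°) = 49.30 m
heave_B = 308 × cos(64°) = 135 m
total = 49.30 + 135 = 184 m

184 m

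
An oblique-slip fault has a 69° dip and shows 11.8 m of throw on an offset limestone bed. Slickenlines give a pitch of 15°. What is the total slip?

dip-slip = throw / sin(dip) = 11.8 / sin(69°) = 12.64 m
net slip = dip-slip / sin(rake) = 12.64 / sin(15°) = 48.8 m

48.8 m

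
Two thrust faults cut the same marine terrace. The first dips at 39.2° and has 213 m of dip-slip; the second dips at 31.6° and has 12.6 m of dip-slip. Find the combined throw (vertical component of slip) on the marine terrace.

141 m

throw_A = 213 × sin(39.2°) = 134.6 m
throw_B = 12.6 × sin(31.6°) = 6.602 m
total = 134.6 + 6.602 = 141 m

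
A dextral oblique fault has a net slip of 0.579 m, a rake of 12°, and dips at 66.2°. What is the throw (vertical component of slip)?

0.110 m

dip-slip = net slip × sin(rake) = 0.579 m × sin(12°) = 0.1204 m
throw = dip-slip × sin(dip) = 0.1204 × sin(66.2°) = 0.110 m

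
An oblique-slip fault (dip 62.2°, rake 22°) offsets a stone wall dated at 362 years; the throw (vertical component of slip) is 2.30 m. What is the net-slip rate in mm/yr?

19.2 mm/yr

dip-slip = throw / sin(dip) = 2.30 / sin(62.2°) = 2.600 m
net slip = dip-slip / sin(rake) = 2.600 / sin(22°) = 6.941 m
rate = 6.941 m / 362 years = 0.0192 m/yr = 19.2 mm/yr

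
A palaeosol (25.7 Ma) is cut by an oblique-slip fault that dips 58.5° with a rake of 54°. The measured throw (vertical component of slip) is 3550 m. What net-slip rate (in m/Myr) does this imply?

dip-slip = throw / sin(dip) = 3550 / sin(58.5°) = 4164 m
net slip = dip-slip / sin(rake) = 4164 / sin(54°) = 5146 m
rate = 5146 m / 25.7 Ma = 0.000200 m/yr = 200 m/Myr

200 m/Myr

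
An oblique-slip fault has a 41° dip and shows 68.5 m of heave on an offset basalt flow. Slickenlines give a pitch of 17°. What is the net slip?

310 m

dip-slip = heave / cos(dip) = 68.5 / cos(41°) = 90.76 m
net slip = dip-slip / sin(rake) = 90.76 / sin(17°) = 310 m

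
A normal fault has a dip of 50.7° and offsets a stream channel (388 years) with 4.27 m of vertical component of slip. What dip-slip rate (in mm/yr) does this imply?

dip-slip = throw / sin(dip) = 4.27 m / sin(50.7°) = 5.518 m
rate = 5.518 m / 388 years = 0.0142 m/yr = 14.2 mm/yr

14.2 mm/yr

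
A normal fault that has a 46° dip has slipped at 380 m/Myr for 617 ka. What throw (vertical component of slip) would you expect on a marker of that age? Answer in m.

169 m

dip-slip = rate × time = 380 m/Myr × 617 ka = 234.5 m
throw = dip-slip × sin(dip) = 234.5 × sin(46°) = 169 m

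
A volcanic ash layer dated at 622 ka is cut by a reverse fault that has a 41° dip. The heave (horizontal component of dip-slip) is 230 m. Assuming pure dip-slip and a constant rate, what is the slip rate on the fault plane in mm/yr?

0.490 mm/yr

dip-slip = heave / cos(dip) = 230 m / cos(41°) = 304.8 m
rate = 304.8 m / 622 ka = 0.000490 m/yr = 0.490 mm/yr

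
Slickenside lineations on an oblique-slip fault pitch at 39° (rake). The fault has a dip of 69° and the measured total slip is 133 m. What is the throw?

78.1 m

dip-slip = net slip × sin(rake) = 133 m × sin(39°) = 83.70 m
throw = dip-slip × sin(dip) = 83.70 × sin(69°) = 78.1 m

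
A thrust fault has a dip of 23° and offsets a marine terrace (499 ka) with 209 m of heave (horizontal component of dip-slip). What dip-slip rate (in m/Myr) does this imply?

455 m/Myr

dip-slip = heave / cos(dip) = 209 m / cos(23°) = 227 m
rate = 227 m / 499 ka = 0.000455 m/yr = 455 m/Myr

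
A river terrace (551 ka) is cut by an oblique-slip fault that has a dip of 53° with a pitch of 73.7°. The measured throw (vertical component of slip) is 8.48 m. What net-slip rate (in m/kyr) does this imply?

0.0201 m/kyr

dip-slip = throw / sin(dip) = 8.48 / sin(53°) = 10.62 m
net slip = dip-slip / sin(rake) = 10.62 / sin(73.7°) = 11.06 m
rate = 11.06 m / 551 ka = 0.0000201 m/yr = 0.0201 m/kyr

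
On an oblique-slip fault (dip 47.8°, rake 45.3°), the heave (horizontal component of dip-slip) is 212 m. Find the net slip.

444 m

dip-slip = heave / cos(dip) = 212 / cos(47.8°) = 315.6 m
net slip = dip-slip / sin(rake) = 315.6 / sin(45.3°) = 444 m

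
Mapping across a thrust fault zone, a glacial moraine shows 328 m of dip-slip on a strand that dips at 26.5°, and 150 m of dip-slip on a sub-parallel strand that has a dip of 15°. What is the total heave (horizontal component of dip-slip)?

heave_A = 328 × cos(26.5°) = 293.5 m
heave_B = 150 × cos(15°) = 144.9 m
total = 293.5 + 144.9 = 438 m

438 m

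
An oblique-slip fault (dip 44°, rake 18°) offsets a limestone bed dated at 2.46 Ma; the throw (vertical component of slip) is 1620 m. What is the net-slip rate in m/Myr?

3070 m/Myr

dip-slip = throw / sin(dip) = 1620 / sin(44°) = 2332 m
net slip = dip-slip / sin(rake) = 2332 / sin(18°) = 7547 m
rate = 7547 m / 2.46 Ma = 0.00307 m/yr = 3070 m/Myr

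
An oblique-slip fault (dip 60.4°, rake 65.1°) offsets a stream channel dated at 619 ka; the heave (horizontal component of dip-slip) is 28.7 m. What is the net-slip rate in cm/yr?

dip-slip = heave / cos(dip) = 28.7 / cos(60.4°) = 58.10 m
net slip = dip-slip / sin(rake) = 58.10 / sin(65.1°) = 64.06 m
rate = 64.06 m / 619 ka = 0.000103 m/yr = 0.0103 cm/yr

0.0103 cm/yr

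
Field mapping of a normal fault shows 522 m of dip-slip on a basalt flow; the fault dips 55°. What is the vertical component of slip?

throw = dip-slip × sin(dip) = 522 m × sin(55°) = 428 m

428 m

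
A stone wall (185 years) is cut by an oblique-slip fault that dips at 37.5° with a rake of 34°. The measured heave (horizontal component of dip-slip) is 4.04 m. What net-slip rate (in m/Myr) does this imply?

49200 m/Myr

dip-slip = heave / cos(dip) = 4.04 / cos(37.5°) = 5.092 m
net slip = dip-slip / sin(rake) = 5.092 / sin(34°) = 9.107 m
rate = 9.107 m / 185 years = 0.0492 m/yr = 49200 m/Myr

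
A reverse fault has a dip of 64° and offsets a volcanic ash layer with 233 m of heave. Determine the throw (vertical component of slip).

throw = heave × tan(dip) = 233 × tan(64°) = 478 m

478 m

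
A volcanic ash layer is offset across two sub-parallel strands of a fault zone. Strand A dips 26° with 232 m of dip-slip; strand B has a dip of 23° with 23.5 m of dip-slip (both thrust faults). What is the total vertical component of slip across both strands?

111 m

throw_A = 232 × sin(26°) = 101.7 m
throw_B = 23.5 × sin(23°) = 9.182 m
total = 101.7 + 9.182 = 111 m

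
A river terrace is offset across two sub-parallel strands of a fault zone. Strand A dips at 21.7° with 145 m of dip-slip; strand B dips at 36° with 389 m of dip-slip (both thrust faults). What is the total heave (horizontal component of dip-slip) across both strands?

heave_A = 145 × cos(21.7°) = 134.7 m
heave_B = 389 × cos(36°) = 314.7 m
total = 134.7 + 314.7 = 449 m

449 m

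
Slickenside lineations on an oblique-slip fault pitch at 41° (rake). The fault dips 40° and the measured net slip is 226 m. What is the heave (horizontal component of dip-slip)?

114 m

dip-slip = net slip × sin(rake) = 226 m × sin(41°) = 148.3 m
heave = dip-slip × cos(dip) = 148.3 × cos(40°) = 114 m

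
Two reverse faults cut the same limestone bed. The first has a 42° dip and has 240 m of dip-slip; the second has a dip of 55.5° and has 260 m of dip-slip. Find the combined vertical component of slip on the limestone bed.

throw_A = 240 × sin(42°) = 160.6 m
throw_B = 260 × sin(55.5°) = 214.3 m
total = 160.6 + 214.3 = 375 m

375 m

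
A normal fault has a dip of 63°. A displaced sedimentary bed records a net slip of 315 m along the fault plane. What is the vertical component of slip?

281 m

throw = dip-slip × sin(dip) = 315 m × sin(63°) = 281 m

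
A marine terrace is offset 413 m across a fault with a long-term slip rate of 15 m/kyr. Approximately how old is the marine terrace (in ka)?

age = offset / rate = 413 m / (15 m/kyr) = 27500 yr = 27.5 ka

27.5 ka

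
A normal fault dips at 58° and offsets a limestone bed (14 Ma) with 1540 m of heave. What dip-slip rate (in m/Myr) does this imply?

dip-slip = heave / cos(dip) = 1540 m / cos(58°) = 2906 m
rate = 2906 m / 14 Ma = 0.000208 m/yr = 208 m/Myr

208 m/Myr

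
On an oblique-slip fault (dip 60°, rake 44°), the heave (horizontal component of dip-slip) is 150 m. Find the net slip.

dip-slip = heave / cos(dip) = 150 / cos(60°) = 300 m
net slip = dip-slip / sin(rake) = 300 / sin(44°) = 432 m

432 m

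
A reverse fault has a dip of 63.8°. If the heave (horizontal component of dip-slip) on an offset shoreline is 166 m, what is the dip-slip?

376 m

dip-slip = heave / cos(dip) = 166 / cos(63.8°) = 376 m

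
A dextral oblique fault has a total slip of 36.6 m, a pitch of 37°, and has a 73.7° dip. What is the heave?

6.18 m

dip-slip = net slip × sin(rake) = 36.6 m × sin(37°) = 22.03 m
heave = dip-slip × cos(dip) = 22.03 × cos(73.7°) = 6.18 m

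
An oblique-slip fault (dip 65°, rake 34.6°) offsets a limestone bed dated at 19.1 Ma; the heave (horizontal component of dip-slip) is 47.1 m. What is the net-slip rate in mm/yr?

dip-slip = heave / cos(dip) = 47.1 / cos(65°) = 111.4 m
net slip = dip-slip / sin(rake) = 111.4 / sin(34.6°) = 196.3 m
rate = 196.3 m / 19.1 Ma = 0.0000103 m/yr = 0.0103 mm/yr

0.0103 mm/yr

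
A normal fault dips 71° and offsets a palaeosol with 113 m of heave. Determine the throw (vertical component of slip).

328 m

throw = heave × tan(dip) = 113 × tan(71°) = 328 m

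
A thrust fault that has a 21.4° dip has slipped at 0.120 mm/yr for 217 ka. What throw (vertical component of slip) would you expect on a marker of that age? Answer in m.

9.50 m

dip-slip = rate × time = 0.120 mm/yr × 217 ka = 26.04 m
throw = dip-slip × sin(dip) = 26.04 × sin(21.4°) = 9.50 m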